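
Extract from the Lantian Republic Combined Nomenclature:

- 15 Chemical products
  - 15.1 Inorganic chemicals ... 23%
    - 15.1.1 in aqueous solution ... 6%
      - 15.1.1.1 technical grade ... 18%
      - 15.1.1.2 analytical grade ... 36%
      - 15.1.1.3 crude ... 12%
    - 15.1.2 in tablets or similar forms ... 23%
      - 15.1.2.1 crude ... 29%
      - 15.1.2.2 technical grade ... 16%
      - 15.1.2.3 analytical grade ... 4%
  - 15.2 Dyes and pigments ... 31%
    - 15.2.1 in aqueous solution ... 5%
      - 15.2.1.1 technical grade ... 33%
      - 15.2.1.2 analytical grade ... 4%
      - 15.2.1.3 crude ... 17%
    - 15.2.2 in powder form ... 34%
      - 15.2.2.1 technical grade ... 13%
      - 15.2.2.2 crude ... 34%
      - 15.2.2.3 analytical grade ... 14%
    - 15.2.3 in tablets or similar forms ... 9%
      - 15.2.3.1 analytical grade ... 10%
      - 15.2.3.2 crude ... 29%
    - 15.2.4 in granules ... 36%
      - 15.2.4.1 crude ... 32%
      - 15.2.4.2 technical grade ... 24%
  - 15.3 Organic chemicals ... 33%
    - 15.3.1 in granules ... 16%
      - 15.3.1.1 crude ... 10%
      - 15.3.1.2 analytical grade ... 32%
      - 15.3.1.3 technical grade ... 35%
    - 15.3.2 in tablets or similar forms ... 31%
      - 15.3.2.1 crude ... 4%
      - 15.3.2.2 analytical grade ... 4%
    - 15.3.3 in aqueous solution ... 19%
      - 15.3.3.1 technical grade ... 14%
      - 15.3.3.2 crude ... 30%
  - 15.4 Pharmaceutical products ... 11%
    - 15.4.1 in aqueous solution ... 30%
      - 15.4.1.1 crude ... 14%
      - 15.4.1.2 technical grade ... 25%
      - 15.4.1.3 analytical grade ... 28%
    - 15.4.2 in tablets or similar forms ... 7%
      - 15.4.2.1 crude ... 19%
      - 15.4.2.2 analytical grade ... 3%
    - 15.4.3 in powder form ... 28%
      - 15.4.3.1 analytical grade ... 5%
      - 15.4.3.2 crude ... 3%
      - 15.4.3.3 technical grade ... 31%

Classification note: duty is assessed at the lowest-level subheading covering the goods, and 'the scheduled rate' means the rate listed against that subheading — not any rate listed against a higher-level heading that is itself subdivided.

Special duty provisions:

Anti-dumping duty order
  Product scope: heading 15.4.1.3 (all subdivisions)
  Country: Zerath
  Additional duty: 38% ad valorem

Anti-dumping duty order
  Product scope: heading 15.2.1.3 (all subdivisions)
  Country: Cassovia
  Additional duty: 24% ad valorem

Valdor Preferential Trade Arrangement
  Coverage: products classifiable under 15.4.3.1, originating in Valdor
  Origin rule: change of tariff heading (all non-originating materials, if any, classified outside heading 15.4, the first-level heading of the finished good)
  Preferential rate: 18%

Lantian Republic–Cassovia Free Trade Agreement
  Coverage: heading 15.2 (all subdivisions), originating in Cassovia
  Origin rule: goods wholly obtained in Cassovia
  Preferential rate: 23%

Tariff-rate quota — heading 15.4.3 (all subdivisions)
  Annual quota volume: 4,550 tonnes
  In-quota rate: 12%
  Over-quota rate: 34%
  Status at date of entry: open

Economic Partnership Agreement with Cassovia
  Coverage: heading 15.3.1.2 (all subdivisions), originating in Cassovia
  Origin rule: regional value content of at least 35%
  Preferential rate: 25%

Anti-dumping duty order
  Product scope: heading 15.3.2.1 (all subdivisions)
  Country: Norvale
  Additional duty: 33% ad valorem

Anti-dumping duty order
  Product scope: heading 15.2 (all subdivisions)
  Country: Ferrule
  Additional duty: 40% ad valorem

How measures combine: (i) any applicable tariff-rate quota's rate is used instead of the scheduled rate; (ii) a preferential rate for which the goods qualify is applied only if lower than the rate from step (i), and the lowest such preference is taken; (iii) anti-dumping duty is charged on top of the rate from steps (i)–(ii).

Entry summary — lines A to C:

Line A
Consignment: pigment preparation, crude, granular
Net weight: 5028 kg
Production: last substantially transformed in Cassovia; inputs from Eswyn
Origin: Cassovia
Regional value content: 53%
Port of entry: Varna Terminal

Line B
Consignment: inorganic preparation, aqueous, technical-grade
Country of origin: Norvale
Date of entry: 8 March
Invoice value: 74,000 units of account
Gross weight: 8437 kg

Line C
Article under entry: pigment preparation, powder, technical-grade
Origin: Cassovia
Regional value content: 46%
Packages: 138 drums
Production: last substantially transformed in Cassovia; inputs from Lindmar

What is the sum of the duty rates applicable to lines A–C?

Line A: pigment → 15.2; granular → 15.2.4; crude → 15.2.4.1. Scheduled 32%. Cassovia agreement on 15.2: not wholly obtained; Cassovia agreement on 15.3.1.2: 15.2.4.1 not covered. → 32%.
Line B: inorganic → 15.1; aqueous → 15.1.1; technical-grade → 15.1.1.1. Scheduled 18%. No special measure applies. → 18%.
Line C: pigment → 15.2; powder → 15.2.2; technical-grade → 15.2.2.1. Scheduled 13%. Cassovia agreement on 15.2: not wholly obtained; Cassovia agreement on 15.3.1.2: 15.2.2.1 not covered. → 13%.
Sum: 32% + 18% + 13% = 63%.

63%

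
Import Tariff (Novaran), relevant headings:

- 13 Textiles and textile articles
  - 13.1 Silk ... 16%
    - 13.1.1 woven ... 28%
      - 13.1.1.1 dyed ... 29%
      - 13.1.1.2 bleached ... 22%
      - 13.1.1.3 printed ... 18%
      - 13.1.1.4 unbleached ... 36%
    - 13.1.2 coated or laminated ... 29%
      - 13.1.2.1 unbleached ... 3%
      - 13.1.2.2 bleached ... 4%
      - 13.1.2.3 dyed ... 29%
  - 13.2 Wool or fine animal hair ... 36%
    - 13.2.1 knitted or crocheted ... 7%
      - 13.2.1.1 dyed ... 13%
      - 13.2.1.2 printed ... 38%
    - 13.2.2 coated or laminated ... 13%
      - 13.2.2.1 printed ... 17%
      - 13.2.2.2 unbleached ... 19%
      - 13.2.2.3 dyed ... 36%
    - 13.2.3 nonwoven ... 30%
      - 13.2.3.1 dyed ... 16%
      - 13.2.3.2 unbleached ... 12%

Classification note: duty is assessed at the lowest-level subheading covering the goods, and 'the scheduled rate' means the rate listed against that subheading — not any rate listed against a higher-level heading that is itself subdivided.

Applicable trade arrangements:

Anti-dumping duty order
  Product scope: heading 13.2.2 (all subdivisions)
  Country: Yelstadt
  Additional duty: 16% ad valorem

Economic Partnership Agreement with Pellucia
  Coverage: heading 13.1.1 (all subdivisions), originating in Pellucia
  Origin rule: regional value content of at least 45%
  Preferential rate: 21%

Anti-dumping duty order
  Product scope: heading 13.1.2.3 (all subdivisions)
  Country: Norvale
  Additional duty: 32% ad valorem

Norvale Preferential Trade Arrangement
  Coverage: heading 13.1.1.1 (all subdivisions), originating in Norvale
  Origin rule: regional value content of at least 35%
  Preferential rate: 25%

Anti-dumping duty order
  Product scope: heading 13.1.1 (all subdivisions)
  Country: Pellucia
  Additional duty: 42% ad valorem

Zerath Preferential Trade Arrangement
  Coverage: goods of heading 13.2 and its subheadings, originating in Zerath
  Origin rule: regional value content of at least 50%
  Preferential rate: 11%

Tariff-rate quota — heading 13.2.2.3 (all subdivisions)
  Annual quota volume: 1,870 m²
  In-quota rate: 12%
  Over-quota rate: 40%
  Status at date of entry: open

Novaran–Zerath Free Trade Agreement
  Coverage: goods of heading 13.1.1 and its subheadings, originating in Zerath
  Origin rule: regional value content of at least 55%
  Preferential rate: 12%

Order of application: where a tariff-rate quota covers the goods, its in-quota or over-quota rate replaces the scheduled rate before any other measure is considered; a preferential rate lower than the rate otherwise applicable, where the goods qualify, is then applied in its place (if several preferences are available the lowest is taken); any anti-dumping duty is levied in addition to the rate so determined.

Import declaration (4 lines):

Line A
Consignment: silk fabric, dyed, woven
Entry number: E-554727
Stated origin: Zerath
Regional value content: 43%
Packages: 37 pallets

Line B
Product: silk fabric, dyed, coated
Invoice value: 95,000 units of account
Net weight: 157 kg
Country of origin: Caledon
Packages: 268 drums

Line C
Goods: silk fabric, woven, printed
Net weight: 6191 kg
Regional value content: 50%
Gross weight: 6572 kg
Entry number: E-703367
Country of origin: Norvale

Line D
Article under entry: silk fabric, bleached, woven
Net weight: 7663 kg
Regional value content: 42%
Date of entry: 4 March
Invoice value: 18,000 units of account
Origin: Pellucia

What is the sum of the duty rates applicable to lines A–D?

Line A: silk → 13.1; woven → 13.1.1; dyed → 13.1.1.1. Scheduled 29%. Zerath agreement on 13.2: 13.1.1.1 not covered; Zerath agreement on 13.1.1: RVC < 55%. → 29%.
Line B: silk → 13.1; coated → 13.1.2; dyed → 13.1.2.3. Scheduled 29%. No special measure applies. → 29%.
Line C: silk → 13.1; woven → 13.1.1; printed → 13.1.1.3. Scheduled 18%. Norvale agreement on 13.1.1.1: 13.1.1.3 not covered. → 18%.
Line D: silk → 13.1; woven → 13.1.1; bleached → 13.1.1.2. Scheduled 22%. Pellucia agreement on 13.1.1: RVC < 45%; anti-dumping (Pellucia, 13.1.1): +42%; total 22% + 42% = 64%. → 64%.
Sum: 29% + 29% + 18% + 64% = 140%.

140%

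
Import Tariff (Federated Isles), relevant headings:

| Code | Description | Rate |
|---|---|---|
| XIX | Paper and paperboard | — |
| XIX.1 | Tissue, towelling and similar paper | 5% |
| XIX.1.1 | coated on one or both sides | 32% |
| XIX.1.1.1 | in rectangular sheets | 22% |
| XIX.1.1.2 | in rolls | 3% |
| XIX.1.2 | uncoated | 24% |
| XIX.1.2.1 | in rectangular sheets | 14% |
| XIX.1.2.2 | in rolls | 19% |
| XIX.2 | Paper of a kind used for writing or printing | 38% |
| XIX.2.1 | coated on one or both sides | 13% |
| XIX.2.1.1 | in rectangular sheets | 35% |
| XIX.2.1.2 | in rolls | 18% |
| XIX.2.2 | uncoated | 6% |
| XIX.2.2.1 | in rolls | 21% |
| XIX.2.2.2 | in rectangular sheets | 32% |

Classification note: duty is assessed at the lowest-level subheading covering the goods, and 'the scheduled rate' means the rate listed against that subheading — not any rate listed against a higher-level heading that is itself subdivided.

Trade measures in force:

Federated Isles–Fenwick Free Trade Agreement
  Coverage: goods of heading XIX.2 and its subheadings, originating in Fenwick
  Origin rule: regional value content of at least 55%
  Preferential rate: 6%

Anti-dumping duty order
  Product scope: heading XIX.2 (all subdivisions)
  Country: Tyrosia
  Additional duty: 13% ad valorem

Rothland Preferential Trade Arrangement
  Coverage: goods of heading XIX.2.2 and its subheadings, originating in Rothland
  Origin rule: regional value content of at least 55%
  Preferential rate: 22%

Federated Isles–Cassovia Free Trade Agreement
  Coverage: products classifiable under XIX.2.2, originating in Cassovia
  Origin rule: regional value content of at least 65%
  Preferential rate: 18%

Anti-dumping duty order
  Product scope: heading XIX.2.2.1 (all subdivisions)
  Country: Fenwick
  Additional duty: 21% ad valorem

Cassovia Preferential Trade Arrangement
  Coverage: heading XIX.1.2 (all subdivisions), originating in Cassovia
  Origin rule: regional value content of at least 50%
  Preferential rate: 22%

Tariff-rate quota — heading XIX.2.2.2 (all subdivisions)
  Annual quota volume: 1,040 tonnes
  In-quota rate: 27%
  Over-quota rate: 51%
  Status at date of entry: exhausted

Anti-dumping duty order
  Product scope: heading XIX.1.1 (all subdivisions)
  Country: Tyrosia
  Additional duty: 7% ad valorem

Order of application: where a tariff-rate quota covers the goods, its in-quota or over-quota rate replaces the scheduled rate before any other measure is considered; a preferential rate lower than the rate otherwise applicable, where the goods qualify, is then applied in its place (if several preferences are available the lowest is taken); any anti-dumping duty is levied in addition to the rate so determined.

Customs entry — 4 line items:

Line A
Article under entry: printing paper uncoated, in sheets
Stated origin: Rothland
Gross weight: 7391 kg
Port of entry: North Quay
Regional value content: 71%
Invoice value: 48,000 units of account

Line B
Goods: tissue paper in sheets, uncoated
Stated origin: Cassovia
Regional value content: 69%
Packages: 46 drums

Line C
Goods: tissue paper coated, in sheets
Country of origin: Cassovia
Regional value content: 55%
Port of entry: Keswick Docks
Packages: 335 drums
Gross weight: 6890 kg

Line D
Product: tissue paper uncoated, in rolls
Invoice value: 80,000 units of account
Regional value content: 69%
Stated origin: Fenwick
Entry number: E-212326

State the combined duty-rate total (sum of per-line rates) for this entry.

77%

Line A: printing paper → XIX.2; uncoated → XIX.2.2; in sheets → XIX.2.2.2. Scheduled 32%. quota on XIX.2.2.2 exhausted → over-quota 51%; Rothland agreement on XIX.2.2: RVC ≥ 55% → 22% available; preferential 22%. → 22%.
Line B: tissue paper → XIX.1; uncoated → XIX.1.2; in sheets → XIX.1.2.1. Scheduled 14%. Cassovia agreement on XIX.2.2: XIX.1.2.1 not covered; Cassovia agreement on XIX.1.2: RVC ≥ 50% → 22% available; preference 22% not lower than 14% → no reduction. → 14%.
Line C: tissue paper → XIX.1; coated → XIX.1.1; in sheets → XIX.1.1.1. Scheduled 22%. Cassovia agreement on XIX.2.2: XIX.1.1.1 not covered; Cassovia agreement on XIX.1.2: XIX.1.1.1 not covered. → 22%.
Line D: tissue paper → XIX.1; uncoated → XIX.1.2; in rolls → XIX.1.2.2. Scheduled 19%. Fenwick agreement on XIX.2: XIX.1.2.2 not covered. → 19%.
Sum: 22% + 14% + 22% + 19% = 77%.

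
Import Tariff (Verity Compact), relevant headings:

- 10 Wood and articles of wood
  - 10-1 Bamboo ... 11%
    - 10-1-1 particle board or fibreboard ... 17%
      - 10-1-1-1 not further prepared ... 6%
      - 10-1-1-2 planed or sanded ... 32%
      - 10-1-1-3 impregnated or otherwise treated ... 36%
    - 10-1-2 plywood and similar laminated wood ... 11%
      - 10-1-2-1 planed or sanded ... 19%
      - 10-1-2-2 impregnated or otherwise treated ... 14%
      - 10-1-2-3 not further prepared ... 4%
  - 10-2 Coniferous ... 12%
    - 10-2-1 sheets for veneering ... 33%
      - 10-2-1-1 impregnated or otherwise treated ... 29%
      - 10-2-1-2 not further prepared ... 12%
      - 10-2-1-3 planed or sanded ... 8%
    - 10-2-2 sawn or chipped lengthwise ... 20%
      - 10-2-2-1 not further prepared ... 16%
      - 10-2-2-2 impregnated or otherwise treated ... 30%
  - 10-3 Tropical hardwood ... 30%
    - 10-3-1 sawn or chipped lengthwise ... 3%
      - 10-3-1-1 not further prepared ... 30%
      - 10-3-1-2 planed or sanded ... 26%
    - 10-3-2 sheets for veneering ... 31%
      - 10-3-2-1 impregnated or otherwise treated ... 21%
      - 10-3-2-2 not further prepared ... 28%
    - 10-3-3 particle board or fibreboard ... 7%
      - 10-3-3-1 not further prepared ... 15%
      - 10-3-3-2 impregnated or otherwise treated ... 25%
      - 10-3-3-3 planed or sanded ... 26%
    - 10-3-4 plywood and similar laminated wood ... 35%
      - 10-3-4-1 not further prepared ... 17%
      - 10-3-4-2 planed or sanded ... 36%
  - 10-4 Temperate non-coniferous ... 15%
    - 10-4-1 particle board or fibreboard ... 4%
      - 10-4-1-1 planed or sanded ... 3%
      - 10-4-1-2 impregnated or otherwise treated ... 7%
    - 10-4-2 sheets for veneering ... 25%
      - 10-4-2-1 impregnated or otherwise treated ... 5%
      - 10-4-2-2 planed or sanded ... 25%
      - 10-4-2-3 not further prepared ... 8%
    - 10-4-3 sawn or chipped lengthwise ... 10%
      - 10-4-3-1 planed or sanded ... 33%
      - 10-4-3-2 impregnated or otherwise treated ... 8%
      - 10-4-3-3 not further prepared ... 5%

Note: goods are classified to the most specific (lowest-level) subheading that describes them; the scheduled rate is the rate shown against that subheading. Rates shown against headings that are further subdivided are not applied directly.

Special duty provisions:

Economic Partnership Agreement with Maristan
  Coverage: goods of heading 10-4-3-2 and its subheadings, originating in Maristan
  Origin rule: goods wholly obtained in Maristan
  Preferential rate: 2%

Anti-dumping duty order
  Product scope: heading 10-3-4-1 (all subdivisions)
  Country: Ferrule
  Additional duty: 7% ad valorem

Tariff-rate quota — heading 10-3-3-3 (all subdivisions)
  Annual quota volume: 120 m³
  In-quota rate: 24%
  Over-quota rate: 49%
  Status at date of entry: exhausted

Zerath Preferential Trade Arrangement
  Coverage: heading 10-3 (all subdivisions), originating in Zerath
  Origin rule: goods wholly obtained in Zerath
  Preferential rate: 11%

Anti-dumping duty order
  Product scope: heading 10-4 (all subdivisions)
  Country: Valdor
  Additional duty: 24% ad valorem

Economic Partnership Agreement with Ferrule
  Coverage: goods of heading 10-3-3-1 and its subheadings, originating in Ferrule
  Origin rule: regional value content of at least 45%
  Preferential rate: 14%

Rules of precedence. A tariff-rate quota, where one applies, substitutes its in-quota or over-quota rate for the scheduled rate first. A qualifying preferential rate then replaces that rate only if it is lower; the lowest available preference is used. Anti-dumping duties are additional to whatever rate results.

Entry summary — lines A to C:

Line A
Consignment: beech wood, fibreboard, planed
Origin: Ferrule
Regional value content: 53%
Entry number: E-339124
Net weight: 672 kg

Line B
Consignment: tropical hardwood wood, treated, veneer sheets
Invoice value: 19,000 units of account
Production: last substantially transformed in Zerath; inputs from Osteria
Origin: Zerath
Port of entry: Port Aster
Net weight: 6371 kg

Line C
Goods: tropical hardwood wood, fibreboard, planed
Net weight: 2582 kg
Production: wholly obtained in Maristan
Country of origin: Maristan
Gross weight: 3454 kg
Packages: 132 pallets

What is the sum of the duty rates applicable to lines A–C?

Line A: beech → 10-4; fibreboard → 10-4-1; planed → 10-4-1-1. Scheduled 3%. Ferrule agreement on 10-3-3-1: 10-4-1-1 not covered. → 3%.
Line B: tropical hardwood → 10-3; veneer sheets → 10-3-2; treated → 10-3-2-1. Scheduled 21%. Zerath agreement on 10-3: not wholly obtained. → 21%.
Line C: tropical hardwood → 10-3; fibreboard → 10-3-3; planed → 10-3-3-3. Scheduled 26%. quota on 10-3-3-3 exhausted → over-quota 49%; Maristan agreement on 10-4-3-2: 10-3-3-3 not covered. → 49%.
Sum: 3% + 21% + 49% = 73%.

73%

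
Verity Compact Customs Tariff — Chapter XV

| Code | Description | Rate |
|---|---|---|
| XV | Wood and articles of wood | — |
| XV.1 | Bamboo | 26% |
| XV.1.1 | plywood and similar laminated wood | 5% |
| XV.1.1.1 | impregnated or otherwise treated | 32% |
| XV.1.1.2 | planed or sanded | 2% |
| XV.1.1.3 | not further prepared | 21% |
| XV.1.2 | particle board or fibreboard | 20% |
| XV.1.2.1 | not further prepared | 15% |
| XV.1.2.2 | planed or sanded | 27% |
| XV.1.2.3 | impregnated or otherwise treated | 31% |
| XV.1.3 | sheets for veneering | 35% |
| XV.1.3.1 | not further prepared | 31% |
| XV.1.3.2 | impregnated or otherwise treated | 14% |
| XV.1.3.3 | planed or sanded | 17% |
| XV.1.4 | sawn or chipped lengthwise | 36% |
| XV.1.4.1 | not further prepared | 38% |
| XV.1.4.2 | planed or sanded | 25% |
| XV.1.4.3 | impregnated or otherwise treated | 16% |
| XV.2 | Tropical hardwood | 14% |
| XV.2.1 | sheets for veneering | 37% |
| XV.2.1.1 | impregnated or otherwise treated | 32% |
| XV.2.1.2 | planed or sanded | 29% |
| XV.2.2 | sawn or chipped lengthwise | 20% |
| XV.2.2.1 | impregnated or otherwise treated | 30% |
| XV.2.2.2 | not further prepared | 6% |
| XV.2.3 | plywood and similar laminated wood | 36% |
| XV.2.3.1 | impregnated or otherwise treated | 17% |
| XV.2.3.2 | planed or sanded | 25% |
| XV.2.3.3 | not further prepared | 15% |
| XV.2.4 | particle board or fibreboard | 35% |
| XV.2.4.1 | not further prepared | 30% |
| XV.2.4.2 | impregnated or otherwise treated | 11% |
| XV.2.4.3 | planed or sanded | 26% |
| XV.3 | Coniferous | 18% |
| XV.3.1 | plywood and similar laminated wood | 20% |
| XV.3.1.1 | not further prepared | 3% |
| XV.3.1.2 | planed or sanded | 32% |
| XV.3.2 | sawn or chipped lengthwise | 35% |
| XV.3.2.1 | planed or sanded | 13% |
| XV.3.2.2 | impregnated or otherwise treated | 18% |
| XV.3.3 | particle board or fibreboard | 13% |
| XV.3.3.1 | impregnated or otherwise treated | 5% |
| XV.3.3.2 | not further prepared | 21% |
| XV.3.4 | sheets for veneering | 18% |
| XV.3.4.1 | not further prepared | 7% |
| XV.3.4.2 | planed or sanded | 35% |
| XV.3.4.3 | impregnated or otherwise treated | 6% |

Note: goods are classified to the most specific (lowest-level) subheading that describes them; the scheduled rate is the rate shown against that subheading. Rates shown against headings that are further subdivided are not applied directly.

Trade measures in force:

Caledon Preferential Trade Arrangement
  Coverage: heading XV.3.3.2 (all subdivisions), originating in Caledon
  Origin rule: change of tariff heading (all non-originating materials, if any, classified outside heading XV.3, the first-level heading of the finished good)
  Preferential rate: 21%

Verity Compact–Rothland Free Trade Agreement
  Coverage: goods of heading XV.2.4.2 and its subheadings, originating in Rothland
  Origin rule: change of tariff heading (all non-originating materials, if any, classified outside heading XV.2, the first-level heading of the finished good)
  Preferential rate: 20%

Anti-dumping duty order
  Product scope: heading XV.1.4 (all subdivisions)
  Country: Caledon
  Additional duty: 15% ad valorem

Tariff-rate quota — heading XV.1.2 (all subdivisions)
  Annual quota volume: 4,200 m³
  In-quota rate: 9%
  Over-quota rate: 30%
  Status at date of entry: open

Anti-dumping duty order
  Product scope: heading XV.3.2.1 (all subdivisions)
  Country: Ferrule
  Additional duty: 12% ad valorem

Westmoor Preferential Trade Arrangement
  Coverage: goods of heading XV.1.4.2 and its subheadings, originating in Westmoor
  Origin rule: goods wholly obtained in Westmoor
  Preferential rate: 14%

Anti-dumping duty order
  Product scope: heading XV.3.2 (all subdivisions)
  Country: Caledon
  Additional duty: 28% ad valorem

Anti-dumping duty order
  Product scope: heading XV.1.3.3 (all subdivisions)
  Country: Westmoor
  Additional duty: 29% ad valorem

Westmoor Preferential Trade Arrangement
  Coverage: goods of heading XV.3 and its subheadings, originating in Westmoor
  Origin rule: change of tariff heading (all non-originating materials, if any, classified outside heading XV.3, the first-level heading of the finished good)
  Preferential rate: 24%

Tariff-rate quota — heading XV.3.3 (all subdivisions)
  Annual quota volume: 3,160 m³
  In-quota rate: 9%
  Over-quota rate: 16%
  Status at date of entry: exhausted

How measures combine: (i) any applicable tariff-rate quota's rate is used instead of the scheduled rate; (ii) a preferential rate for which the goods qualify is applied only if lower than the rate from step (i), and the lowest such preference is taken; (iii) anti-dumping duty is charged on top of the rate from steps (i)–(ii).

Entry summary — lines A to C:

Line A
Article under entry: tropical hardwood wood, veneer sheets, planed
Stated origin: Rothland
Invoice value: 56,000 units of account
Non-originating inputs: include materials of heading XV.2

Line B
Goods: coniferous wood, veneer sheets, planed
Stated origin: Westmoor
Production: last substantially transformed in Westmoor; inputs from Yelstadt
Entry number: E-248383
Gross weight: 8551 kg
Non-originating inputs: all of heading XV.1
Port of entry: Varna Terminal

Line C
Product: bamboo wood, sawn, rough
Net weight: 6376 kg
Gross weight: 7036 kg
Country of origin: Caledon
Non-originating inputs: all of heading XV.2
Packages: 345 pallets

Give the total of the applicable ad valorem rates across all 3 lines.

106%

Line A: tropical hardwood → XV.2; veneer sheets → XV.2.1; planed → XV.2.1.2. Scheduled 29%. Rothland agreement on XV.2.4.2: XV.2.1.2 not covered. → 29%.
Line B: coniferous → XV.3; veneer sheets → XV.3.4; planed → XV.3.4.2. Scheduled 35%. Westmoor agreement on XV.1.4.2: XV.3.4.2 not covered; Westmoor agreement on XV.3: CTH met → 24% available; preferential 24%. → 24%.
Line C: bamboo → XV.1; sawn → XV.1.4; rough → XV.1.4.1. Scheduled 38%. Caledon agreement on XV.3.3.2: XV.1.4.1 not covered; anti-dumping (Caledon, XV.1.4): +15%; total 38% + 15% = 53%. → 53%.
Sum: 29% + 24% + 53% = 106%.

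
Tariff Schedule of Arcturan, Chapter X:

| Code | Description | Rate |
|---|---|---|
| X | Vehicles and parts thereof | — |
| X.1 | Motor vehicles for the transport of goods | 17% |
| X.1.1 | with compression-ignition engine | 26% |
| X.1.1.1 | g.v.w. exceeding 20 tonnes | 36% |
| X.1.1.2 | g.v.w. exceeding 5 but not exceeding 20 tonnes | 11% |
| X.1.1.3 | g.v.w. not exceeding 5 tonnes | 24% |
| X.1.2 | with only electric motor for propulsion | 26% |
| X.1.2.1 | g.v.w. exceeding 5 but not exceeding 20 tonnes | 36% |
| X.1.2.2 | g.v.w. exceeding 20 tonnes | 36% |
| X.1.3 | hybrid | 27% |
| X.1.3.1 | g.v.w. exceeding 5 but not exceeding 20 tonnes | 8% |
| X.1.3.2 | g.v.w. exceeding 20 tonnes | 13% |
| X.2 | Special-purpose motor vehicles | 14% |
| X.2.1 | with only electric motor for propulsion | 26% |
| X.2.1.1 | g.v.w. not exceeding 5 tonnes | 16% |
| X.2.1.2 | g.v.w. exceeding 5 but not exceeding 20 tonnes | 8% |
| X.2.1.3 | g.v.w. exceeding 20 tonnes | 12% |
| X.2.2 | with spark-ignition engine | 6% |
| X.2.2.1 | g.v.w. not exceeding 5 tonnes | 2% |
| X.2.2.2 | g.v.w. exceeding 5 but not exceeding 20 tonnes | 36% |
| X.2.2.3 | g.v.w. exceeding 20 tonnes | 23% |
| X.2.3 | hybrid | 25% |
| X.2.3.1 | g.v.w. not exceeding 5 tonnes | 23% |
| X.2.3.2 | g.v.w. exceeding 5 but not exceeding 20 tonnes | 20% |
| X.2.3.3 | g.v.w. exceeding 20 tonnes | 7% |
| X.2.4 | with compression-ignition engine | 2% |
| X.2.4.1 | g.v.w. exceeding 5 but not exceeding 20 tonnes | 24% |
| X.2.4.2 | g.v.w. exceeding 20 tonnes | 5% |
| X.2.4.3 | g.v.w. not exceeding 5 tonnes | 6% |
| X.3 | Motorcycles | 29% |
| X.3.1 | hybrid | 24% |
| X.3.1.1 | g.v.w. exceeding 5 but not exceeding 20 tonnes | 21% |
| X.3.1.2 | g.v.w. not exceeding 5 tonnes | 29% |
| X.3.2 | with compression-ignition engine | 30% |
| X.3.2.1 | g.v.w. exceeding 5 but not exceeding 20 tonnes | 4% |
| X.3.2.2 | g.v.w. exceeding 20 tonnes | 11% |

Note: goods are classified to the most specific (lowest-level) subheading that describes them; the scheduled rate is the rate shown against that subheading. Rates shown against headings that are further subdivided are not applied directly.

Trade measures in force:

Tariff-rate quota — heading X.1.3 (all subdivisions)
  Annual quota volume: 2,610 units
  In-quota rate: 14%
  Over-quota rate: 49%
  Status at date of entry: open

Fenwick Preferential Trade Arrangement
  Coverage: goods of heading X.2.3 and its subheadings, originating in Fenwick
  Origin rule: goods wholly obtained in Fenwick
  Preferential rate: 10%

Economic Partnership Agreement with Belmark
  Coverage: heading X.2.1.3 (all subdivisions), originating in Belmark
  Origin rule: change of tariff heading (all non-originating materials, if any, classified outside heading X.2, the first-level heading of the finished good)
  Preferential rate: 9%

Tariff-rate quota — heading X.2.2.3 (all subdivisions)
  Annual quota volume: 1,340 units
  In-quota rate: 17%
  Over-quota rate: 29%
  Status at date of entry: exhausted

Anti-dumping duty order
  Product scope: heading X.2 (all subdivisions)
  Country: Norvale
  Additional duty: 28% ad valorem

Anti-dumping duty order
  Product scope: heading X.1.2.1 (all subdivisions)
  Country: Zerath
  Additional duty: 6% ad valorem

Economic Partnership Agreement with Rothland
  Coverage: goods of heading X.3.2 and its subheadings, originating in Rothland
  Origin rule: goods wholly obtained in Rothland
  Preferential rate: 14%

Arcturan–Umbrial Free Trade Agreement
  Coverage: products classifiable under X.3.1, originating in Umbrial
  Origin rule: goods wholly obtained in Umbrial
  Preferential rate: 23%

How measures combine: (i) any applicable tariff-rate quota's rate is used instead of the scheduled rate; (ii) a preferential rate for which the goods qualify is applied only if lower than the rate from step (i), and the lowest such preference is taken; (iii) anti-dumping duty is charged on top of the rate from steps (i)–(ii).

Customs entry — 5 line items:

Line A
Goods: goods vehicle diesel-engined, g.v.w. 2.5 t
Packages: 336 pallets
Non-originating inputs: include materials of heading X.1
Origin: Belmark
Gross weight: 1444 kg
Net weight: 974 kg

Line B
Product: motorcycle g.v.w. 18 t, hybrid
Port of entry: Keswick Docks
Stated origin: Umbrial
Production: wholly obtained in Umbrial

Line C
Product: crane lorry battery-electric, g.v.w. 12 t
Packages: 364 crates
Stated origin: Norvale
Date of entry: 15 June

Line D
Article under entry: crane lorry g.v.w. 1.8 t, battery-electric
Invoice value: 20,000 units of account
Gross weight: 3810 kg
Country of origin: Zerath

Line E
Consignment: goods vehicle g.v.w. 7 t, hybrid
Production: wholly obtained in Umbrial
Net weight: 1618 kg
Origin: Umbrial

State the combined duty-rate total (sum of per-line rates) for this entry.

111%

Line A: goods vehicle → X.1; diesel-engined → X.1.1; g.v.w. 2.5 t → X.1.1.3. Scheduled 24%. Belmark agreement on X.2.1.3: X.1.1.3 not covered. → 24%.
Line B: motorcycle → X.3; hybrid → X.3.1; g.v.w. 18 t → X.3.1.1. Scheduled 21%. Umbrial agreement on X.3.1: wholly obtained → 23% available; preference 23% not lower than 21% → no reduction. → 21%.
Line C: crane lorry → X.2; battery-electric → X.2.1; g.v.w. 12 t → X.2.1.2. Scheduled 8%. anti-dumping (Norvale, X.2): +28%; total 8% + 28% = 36%. → 36%.
Line D: crane lorry → X.2; battery-electric → X.2.1; g.v.w. 1.8 t → X.2.1.1. Scheduled 16%. No special measure applies. → 16%.
Line E: goods vehicle → X.1; hybrid → X.1.3; g.v.w. 7 t → X.1.3.1. Scheduled 8%. quota on X.1.3 open → in-quota 14%; Umbrial agreement on X.3.1: X.1.3.1 not covered. → 14%.
Sum: 24% + 21% + 36% + 16% + 14% = 111%.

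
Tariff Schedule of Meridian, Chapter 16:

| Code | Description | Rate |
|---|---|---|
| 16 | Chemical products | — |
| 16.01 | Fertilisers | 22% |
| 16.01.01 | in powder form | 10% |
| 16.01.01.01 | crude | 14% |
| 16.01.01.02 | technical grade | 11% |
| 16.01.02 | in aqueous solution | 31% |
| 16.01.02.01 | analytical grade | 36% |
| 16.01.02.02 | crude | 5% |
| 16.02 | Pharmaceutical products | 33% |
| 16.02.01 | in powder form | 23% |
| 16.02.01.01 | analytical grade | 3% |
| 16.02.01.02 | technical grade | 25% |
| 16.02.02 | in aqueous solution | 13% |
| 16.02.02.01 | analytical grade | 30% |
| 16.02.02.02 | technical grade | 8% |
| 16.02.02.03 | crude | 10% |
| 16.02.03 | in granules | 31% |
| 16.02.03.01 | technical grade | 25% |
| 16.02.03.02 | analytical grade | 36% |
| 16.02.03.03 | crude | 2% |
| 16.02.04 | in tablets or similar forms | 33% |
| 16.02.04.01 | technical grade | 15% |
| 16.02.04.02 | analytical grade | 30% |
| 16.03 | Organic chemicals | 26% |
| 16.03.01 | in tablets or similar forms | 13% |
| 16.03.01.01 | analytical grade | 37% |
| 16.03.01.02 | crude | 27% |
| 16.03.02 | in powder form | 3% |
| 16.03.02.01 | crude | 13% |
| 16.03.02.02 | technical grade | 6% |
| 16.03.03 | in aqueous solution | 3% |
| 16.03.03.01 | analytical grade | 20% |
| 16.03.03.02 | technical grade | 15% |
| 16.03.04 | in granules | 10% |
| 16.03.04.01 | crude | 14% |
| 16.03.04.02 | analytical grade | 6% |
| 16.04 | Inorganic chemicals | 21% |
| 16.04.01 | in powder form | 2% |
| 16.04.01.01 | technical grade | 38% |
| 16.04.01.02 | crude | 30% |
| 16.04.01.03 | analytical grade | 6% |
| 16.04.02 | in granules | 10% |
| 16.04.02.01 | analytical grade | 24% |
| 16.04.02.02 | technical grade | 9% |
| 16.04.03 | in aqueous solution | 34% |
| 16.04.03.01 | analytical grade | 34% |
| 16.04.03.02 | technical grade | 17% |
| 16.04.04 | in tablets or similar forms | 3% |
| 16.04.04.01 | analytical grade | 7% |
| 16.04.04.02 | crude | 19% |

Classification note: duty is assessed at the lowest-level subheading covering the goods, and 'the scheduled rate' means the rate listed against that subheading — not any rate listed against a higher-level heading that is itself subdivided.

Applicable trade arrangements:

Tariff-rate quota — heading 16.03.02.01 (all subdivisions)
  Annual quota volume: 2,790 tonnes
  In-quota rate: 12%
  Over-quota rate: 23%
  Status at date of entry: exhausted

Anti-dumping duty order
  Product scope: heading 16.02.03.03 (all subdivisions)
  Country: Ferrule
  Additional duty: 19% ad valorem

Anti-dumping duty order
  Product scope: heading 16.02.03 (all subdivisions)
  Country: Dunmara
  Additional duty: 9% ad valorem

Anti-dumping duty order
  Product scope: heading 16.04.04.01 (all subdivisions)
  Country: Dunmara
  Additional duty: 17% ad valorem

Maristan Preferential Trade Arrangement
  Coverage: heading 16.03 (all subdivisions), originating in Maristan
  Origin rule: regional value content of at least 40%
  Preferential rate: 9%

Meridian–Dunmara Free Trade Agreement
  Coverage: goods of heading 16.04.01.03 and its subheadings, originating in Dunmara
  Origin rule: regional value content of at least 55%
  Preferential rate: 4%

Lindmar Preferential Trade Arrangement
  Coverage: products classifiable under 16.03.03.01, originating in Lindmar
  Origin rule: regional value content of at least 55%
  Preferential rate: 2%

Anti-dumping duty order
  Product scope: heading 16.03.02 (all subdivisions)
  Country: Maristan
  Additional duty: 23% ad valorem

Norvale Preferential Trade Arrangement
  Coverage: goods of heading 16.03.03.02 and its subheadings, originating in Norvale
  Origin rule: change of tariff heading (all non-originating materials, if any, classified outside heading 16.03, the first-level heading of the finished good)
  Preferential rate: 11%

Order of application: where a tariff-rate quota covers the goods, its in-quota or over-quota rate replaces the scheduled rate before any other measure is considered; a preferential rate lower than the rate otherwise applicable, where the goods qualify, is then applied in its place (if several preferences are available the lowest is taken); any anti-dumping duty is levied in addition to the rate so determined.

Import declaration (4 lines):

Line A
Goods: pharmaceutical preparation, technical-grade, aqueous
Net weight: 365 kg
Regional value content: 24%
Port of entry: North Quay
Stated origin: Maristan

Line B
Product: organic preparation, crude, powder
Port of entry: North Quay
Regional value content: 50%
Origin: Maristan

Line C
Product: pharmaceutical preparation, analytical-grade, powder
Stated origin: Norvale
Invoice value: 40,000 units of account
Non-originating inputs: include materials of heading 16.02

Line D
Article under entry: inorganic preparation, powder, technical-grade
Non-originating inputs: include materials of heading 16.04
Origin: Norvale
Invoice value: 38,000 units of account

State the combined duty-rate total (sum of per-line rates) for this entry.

Line A: pharmaceutical → 16.02; aqueous → 16.02.02; technical-grade → 16.02.02.02. Scheduled 8%. Maristan agreement on 16.03: 16.02.02.02 not covered. → 8%.
Line B: organic → 16.03; powder → 16.03.02; crude → 16.03.02.01. Scheduled 13%. quota on 16.03.02.01 exhausted → over-quota 23%; Maristan agreement on 16.03: RVC ≥ 40% → 9% available; preferential 9%; anti-dumping (Maristan, 16.03.02): +23%; total 9% + 23% = 32%. → 32%.
Line C: pharmaceutical → 16.02; powder → 16.02.01; analytical-grade → 16.02.01.01. Scheduled 3%. Norvale agreement on 16.03.03.02: 16.02.01.01 not covered. → 3%.
Line D: inorganic → 16.04; powder → 16.04.01; technical-grade → 16.04.01.01. Scheduled 38%. Norvale agreement on 16.03.03.02: 16.04.01.01 not covered. → 38%.
Sum: 8% + 32% + 3% + 38% = 81%.

81%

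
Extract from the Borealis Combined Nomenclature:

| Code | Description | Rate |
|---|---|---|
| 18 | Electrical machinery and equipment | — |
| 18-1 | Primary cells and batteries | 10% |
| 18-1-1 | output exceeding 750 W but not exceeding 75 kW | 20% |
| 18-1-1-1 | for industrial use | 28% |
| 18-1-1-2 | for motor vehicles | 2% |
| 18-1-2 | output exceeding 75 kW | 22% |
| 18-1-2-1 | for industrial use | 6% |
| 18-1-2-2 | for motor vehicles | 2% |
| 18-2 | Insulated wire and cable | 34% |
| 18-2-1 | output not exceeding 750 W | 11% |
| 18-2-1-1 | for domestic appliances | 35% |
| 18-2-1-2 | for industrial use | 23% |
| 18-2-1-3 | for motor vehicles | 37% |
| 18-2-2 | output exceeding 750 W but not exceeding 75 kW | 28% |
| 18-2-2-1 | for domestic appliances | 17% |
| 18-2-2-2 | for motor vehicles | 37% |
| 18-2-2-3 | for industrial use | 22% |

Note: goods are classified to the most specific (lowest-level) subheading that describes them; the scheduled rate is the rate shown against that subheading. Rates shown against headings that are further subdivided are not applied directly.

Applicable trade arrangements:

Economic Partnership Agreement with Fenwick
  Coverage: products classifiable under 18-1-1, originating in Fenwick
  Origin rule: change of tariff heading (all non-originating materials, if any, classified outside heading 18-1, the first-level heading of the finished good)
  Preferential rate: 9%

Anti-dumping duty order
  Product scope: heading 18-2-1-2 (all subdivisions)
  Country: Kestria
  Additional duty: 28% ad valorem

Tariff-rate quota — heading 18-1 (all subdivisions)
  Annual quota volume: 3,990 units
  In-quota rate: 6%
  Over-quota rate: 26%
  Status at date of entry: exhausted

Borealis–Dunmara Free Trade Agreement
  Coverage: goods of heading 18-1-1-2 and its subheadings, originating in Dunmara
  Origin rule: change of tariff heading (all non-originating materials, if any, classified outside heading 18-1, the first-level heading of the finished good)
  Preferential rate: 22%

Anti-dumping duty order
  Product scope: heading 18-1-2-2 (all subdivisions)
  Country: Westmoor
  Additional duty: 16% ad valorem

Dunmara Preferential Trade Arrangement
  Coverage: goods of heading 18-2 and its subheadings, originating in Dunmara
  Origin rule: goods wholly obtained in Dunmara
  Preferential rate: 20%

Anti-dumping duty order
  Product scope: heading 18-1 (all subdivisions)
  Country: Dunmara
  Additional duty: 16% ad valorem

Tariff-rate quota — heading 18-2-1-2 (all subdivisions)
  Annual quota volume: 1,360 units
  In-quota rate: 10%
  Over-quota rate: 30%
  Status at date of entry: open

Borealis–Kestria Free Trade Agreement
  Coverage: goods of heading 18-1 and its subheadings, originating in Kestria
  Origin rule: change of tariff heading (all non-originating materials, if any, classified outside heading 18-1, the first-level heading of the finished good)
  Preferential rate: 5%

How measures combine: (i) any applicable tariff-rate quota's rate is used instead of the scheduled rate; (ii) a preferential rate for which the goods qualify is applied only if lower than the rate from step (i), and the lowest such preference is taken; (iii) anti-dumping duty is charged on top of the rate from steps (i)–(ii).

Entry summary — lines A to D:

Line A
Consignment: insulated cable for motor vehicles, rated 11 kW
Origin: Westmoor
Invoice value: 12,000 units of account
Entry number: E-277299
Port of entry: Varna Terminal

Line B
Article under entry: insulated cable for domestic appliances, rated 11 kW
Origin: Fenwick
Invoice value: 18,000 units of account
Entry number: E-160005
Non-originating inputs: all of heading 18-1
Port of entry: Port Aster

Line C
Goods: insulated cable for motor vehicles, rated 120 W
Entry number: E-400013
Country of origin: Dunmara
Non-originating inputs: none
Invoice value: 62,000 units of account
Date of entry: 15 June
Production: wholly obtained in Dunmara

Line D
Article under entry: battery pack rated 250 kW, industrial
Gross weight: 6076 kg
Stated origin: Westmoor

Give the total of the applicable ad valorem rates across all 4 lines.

Line A: insulated cable → 18-2; rated 11 kW → 18-2-2; for motor vehicles → 18-2-2-2. Scheduled 37%. No special measure applies. → 37%.
Line B: insulated cable → 18-2; rated 11 kW → 18-2-2; for domestic appliances → 18-2-2-1. Scheduled 17%. Fenwick agreement on 18-1-1: 18-2-2-1 not covered. → 17%.
Line C: insulated cable → 18-2; rated 120 W → 18-2-1; for motor vehicles → 18-2-1-3. Scheduled 37%. Dunmara agreement on 18-1-1-2: 18-2-1-3 not covered; Dunmara agreement on 18-2: wholly obtained → 20% available; preferential 20%. → 20%.
Line D: battery pack → 18-1; rated 250 kW → 18-1-2; industrial → 18-1-2-1. Scheduled 6%. quota on 18-1 exhausted → over-quota 26%. → 26%.
Sum: 37% + 17% + 20% + 26% = 100%.

100%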